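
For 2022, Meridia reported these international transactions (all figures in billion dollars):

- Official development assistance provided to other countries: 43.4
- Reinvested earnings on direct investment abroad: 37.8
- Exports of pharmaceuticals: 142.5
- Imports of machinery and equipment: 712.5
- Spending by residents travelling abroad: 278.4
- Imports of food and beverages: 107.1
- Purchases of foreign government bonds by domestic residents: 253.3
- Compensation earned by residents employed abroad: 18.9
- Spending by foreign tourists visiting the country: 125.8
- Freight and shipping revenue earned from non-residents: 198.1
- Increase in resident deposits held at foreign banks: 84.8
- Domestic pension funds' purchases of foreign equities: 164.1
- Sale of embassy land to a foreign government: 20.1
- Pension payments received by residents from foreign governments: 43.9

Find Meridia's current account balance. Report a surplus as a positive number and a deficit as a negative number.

-574.4

Goods: -107.1 - 712.5 + 142.5 = -677.1
Services: -278.4 + 198.1 + 125.8 = 45.5
Primary income: 18.9 + 37.8 = 56.7
Secondary income: -43.4 + 43.9 = 0.5
Current account = (-677.1) + 45.5 + 56.7 + 0.5 = -574.4
(Excluded from the current account — financial account: purchases of foreign government bonds by domestic residents 253.3, increase in resident deposits held at foreign banks 84.8, domestic pension funds' purchases of foreign equities 164.1; capital account: sale of embassy land to a foreign government 20.1.)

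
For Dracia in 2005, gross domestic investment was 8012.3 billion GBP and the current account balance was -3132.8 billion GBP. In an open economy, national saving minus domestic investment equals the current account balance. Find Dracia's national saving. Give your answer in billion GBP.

S = I + CA = 8012.3 + (-3132.8) = 4879.5

4879.5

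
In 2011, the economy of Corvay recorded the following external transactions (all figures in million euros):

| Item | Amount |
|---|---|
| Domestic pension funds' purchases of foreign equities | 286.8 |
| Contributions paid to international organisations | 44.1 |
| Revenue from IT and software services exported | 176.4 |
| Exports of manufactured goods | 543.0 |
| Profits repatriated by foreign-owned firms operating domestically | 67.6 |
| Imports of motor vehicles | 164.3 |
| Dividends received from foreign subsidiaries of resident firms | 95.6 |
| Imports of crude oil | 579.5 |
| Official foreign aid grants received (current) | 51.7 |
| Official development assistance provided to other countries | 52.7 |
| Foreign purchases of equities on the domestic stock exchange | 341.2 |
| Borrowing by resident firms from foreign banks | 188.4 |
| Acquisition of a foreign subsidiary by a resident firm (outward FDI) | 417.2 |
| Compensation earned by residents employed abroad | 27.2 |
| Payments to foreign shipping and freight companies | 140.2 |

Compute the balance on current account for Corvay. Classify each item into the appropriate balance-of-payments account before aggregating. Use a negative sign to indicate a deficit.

Goods: 543.0 - 164.3 - 579.5 = -200.8
Services: -140.2 + 176.4 = 36.2
Primary income: -67.6 + 27.2 + 95.6 = 55.2
Secondary income: -44.1 + 51.7 - 52.7 = -45.1
Current account = (-200.8) + 36.2 + 55.2 + (-45.1) = -154.5
(Excluded from the current account — financial account: domestic pension funds' purchases of foreign equities 286.8, foreign purchases of equities on the domestic stock exchange 341.2, borrowing by resident firms from foreign banks 188.4, acquisition of a foreign subsidiary by a resident firm (outward FDI) 417.2.)

-154.5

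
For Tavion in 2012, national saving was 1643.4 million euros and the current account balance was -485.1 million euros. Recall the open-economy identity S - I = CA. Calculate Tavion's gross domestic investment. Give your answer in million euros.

2128.5

S - I = CA (net lending to the rest of the world).
I = S - CA = 1643.4 - (-485.1) = 2128.5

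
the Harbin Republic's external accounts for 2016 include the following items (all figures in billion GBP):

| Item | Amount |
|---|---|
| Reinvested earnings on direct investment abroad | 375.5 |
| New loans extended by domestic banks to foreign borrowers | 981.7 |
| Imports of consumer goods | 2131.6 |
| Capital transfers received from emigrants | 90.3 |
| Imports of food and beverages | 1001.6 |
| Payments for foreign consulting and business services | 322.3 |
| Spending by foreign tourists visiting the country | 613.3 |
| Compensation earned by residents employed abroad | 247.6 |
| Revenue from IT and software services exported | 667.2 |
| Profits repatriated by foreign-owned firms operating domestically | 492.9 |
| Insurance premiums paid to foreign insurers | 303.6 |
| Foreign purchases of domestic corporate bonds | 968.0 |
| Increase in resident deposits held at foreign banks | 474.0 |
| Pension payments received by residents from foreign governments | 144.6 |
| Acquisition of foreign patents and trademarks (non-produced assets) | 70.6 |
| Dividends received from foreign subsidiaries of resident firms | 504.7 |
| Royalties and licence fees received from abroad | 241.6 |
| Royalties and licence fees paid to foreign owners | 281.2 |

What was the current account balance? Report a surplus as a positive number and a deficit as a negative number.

Goods: -1001.6 - 2131.6 = -3133.2
Services: -322.3 - 281.2 + 241.6 + 667.2 - 303.6 + 613.3 = 615.0
Primary income: 375.5 + 247.6 + 504.7 - 492.9 = 634.9
Secondary income: 144.6
Current account = (-3133.2) + 615.0 + 634.9 + 144.6 = -1738.7
(Excluded from the current account — financial account: new loans extended by domestic banks to foreign borrowers 981.7, foreign purchases of domestic corporate bonds 968.0, increase in resident deposits held at foreign banks 474.0; capital account: capital transfers received from emigrants 90.3, acquisition of foreign patents and trademarks (non-produced assets) 70.6.)

-1738.7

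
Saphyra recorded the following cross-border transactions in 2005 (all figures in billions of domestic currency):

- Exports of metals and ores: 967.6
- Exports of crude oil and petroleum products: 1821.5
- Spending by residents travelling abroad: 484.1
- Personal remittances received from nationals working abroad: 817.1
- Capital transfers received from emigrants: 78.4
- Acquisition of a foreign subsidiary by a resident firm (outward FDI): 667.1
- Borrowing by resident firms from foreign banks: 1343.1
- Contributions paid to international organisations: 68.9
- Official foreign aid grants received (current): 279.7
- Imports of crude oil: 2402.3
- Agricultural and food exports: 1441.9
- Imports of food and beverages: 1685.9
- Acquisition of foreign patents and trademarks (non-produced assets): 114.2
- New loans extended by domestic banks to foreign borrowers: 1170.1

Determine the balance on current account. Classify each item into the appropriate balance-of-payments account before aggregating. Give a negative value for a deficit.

686.6

Goods: -1685.9 + 967.6 + 1821.5 + 1441.9 - 2402.3 = 142.8
Services: -484.1
Secondary income: 817.1 - 68.9 + 279.7 = 1027.9
Current account = 142.8 + (-484.1) + 1027.9 = 686.6
(Excluded from the current account — capital account: capital transfers received from emigrants 78.4, acquisition of foreign patents and trademarks (non-produced assets) 114.2; financial account: acquisition of a foreign subsidiary by a resident firm (outward FDI) 667.1, borrowing by resident firms from foreign banks 1343.1, new loans extended by domestic banks to foreign borrowers 1170.1.)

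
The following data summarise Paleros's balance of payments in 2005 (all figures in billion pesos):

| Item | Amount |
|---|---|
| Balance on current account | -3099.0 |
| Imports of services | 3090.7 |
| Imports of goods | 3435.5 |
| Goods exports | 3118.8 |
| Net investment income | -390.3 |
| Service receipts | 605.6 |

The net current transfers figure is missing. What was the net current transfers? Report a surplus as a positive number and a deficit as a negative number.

93.1

Current account = goods balance + services balance + net primary income + net secondary income
Sum of the known components = -3192.1
Net current transfers = CA - (known components) = -3099.0 - (-3192.1) = 93.1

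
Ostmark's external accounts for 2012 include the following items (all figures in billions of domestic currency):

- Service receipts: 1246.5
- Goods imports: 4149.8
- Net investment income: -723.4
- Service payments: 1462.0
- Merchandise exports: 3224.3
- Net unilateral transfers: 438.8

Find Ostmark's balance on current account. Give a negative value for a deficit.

-1425.6

Goods balance = 3224.3 - 4149.8 = -925.5
Services balance = 1246.5 - 1462.0 = -215.5
Trade balance (goods + services) = -925.5 + (-215.5) = -1141.0
Net primary income = -723.4
Net secondary income = 438.8
Current account = -1141.0 + (-723.4) + 438.8 = -1425.6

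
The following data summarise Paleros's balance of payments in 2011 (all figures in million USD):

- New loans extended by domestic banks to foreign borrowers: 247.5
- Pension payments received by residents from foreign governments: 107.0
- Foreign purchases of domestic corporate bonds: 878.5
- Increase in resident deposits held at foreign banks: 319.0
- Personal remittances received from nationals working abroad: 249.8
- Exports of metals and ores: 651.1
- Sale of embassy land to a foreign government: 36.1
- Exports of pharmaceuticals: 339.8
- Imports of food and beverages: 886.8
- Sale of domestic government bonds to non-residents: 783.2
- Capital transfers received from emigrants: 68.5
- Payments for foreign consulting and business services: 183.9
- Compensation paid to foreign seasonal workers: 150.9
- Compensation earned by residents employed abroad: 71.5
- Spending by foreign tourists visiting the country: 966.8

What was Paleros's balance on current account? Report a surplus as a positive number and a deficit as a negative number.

Goods: 339.8 - 886.8 + 651.1 = 104.1
Services: 966.8 - 183.9 = 782.9
Primary income: 71.5 - 150.9 = -79.4
Secondary income: 107.0 + 249.8 = 356.8
Current account = 104.1 + 782.9 + (-79.4) + 356.8 = 1164.4
(Excluded from the current account — financial account: new loans extended by domestic banks to foreign borrowers 247.5, foreign purchases of domestic corporate bonds 878.5, increase in resident deposits held at foreign banks 319.0, sale of domestic government bonds to non-residents 783.2; capital account: sale of embassy land to a foreign government 36.1, capital transfers received from emigrants 68.5.)

1164.4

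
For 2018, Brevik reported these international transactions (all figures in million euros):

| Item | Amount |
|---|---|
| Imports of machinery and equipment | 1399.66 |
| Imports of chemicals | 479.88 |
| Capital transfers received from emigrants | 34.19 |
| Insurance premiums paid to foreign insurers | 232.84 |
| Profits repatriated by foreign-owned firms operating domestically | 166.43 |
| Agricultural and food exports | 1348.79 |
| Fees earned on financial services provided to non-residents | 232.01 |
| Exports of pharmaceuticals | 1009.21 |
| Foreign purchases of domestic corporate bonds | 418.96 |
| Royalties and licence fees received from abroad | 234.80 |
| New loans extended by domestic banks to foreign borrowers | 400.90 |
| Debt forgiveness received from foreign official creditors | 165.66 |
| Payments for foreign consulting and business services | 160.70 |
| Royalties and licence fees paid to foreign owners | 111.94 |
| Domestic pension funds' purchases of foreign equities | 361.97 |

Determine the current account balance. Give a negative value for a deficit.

Goods: -479.88 - 1399.66 + 1009.21 + 1348.79 = 478.46
Services: -111.94 - 232.84 - 160.70 + 234.80 + 232.01 = -38.67
Primary income: -166.43
Current account = 478.46 + (-38.67) + (-166.43) = 273.36
(Excluded from the current account — capital account: capital transfers received from emigrants 34.19, debt forgiveness received from foreign official creditors 165.66; financial account: foreign purchases of domestic corporate bonds 418.96, new loans extended by domestic banks to foreign borrowers 400.90, domestic pension funds' purchases of foreign equities 361.97.)

273.36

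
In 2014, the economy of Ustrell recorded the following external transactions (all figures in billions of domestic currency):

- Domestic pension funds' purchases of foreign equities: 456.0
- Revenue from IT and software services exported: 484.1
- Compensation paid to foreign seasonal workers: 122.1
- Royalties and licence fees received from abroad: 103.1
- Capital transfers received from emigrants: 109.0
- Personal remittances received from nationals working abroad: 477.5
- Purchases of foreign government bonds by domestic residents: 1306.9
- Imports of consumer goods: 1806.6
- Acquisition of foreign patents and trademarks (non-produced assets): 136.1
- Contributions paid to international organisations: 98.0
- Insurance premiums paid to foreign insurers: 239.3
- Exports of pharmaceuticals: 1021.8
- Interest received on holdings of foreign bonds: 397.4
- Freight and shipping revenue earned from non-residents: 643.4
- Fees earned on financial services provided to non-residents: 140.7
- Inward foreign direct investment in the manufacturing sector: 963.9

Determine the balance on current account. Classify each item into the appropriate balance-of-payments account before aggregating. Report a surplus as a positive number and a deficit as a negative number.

1002.0

Goods: 1021.8 - 1806.6 = -784.8
Services: 140.7 + 484.1 + 103.1 - 239.3 + 643.4 = 1132.0
Primary income: 397.4 - 122.1 = 275.3
Secondary income: 477.5 - 98.0 = 379.5
Current account = (-784.8) + 1132.0 + 275.3 + 379.5 = 1002.0
(Excluded from the current account — financial account: domestic pension funds' purchases of foreign equities 456.0, purchases of foreign government bonds by domestic residents 1306.9, inward foreign direct investment in the manufacturing sector 963.9; capital account: capital transfers received from emigrants 109.0, acquisition of foreign patents and trademarks (non-produced assets) 136.1.)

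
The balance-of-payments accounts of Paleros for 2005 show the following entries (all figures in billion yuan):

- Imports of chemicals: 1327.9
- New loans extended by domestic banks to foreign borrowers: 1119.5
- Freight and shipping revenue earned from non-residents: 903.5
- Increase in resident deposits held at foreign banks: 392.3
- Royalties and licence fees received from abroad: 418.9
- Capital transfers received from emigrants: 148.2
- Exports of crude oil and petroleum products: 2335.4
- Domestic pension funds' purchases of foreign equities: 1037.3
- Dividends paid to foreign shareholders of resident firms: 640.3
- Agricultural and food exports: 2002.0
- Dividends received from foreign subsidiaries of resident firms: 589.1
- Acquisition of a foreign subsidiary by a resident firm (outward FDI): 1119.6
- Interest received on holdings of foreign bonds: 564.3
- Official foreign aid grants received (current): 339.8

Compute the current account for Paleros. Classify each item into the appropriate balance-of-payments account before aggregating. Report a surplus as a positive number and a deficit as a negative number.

5184.8

Goods: -1327.9 + 2002.0 + 2335.4 = 3009.5
Services: 903.5 + 418.9 = 1322.4
Primary income: 589.1 - 640.3 + 564.3 = 513.1
Secondary income: 339.8
Current account = 3009.5 + 1322.4 + 513.1 + 339.8 = 5184.8
(Excluded from the current account — financial account: new loans extended by domestic banks to foreign borrowers 1119.5, increase in resident deposits held at foreign banks 392.3, domestic pension funds' purchases of foreign equities 1037.3, acquisition of a foreign subsidiary by a resident firm (outward FDI) 1119.6; capital account: capital transfers received from emigrants 148.2.)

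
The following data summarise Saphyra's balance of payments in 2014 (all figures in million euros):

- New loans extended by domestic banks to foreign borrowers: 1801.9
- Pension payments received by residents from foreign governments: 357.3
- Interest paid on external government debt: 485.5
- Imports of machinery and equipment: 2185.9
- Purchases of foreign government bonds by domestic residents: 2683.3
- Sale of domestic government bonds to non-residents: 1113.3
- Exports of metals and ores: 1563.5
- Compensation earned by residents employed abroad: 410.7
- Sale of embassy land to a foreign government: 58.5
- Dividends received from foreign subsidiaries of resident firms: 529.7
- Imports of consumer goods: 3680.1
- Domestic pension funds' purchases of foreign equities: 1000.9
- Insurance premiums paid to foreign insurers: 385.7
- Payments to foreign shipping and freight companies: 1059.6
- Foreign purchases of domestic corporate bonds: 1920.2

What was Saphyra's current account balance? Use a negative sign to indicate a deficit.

-4935.6

Goods: -2185.9 - 3680.1 + 1563.5 = -4302.5
Services: -385.7 - 1059.6 = -1445.3
Primary income: 410.7 + 529.7 - 485.5 = 454.9
Secondary income: 357.3
Current account = (-4302.5) + (-1445.3) + 454.9 + 357.3 = -4935.6
(Excluded from the current account — financial account: new loans extended by domestic banks to foreign borrowers 1801.9, purchases of foreign government bonds by domestic residents 2683.3, sale of domestic government bonds to non-residents 1113.3, domestic pension funds' purchases of foreign equities 1000.9, foreign purchases of domestic corporate bonds 1920.2; capital account: sale of embassy land to a foreign government 58.5.)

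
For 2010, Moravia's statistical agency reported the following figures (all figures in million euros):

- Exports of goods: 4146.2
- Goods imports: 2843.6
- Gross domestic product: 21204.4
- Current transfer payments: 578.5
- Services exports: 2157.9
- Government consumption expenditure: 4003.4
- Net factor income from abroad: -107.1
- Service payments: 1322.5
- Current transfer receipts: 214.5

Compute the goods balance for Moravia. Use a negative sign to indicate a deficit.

1302.6

Goods balance = 4146.2 - 2843.6 = 1302.6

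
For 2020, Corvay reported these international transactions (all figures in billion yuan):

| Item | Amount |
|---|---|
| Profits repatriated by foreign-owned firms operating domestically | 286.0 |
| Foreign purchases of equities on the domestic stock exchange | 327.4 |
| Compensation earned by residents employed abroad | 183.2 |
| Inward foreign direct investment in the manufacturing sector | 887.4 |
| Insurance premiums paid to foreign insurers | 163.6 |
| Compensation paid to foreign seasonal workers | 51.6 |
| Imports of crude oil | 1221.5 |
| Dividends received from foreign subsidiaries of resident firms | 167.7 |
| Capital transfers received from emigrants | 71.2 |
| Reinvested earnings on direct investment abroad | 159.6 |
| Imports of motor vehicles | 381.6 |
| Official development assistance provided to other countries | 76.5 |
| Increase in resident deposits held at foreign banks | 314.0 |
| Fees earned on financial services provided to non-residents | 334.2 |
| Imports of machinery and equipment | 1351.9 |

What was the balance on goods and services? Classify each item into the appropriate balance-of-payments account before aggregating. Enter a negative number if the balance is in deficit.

-2784.4

Goods: -1221.5 - 1351.9 - 381.6 = -2955.0
Services: 334.2 - 163.6 = 170.6
Trade balance = -2955.0 + 170.6 = -2784.4
(Excluded from the trade balance — primary income: profits repatriated by foreign-owned firms operating domestically 286.0, compensation earned by residents employed abroad 183.2, compensation paid to foreign seasonal workers 51.6, dividends received from foreign subsidiaries of resident firms 167.7, reinvested earnings on direct investment abroad 159.6; financial account: foreign purchases of equities on the domestic stock exchange 327.4, inward foreign direct investment in the manufacturing sector 887.4, increase in resident deposits held at foreign banks 314.0; capital account: capital transfers received from emigrants 71.2; secondary income: official development assistance provided to other countries 76.5.)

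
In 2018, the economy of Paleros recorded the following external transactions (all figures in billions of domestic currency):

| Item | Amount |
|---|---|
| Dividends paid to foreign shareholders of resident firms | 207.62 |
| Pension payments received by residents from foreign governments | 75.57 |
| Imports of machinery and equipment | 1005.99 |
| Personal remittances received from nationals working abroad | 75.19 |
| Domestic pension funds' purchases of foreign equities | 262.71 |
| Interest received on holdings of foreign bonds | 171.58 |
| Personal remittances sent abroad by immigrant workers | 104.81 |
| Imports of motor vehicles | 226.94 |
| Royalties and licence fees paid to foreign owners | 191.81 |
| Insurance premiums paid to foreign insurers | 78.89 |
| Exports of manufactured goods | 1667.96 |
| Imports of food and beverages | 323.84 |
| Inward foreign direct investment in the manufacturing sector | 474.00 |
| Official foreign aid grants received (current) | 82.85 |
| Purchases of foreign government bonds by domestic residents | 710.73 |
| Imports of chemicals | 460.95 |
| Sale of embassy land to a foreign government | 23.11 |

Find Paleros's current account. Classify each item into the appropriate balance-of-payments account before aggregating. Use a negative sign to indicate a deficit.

Goods: -460.95 - 1005.99 - 226.94 + 1667.96 - 323.84 = -349.76
Services: -191.81 - 78.89 = -270.70
Primary income: -207.62 + 171.58 = -36.04
Secondary income: 75.57 + 75.19 - 104.81 + 82.85 = 128.80
Current account = (-349.76) + (-270.70) + (-36.04) + 128.80 = -527.70
(Excluded from the current account — financial account: domestic pension funds' purchases of foreign equities 262.71, inward foreign direct investment in the manufacturing sector 474.00, purchases of foreign government bonds by domestic residents 710.73; capital account: sale of embassy land to a foreign government 23.11.)

-527.70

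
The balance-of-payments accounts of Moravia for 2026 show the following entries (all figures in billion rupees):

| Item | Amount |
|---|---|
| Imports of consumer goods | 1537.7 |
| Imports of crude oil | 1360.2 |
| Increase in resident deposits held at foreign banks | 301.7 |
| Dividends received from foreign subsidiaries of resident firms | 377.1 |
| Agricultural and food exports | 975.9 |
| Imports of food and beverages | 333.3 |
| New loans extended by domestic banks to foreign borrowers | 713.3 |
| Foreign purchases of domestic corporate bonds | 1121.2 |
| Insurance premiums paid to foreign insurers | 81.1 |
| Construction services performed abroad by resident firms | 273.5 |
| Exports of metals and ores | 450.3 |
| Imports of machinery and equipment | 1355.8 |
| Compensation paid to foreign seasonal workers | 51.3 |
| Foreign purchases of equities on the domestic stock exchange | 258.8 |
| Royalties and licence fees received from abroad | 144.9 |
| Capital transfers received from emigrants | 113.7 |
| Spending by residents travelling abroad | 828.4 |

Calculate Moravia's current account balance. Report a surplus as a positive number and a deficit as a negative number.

-3326.1

Goods: -1360.2 + 450.3 + 975.9 - 333.3 - 1537.7 - 1355.8 = -3160.8
Services: 273.5 - 81.1 - 828.4 + 144.9 = -491.1
Primary income: 377.1 - 51.3 = 325.8
Current account = (-3160.8) + (-491.1) + 325.8 = -3326.1
(Excluded from the current account — financial account: increase in resident deposits held at foreign banks 301.7, new loans extended by domestic banks to foreign borrowers 713.3, foreign purchases of domestic corporate bonds 1121.2, foreign purchases of equities on the domestic stock exchange 258.8; capital account: capital transfers received from emigrants 113.7.)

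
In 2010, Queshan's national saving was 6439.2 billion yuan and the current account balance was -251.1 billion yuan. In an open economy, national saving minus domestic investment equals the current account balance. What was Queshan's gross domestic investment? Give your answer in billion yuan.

I = S - CA = 6439.2 - (-251.1) = 6690.3

6690.3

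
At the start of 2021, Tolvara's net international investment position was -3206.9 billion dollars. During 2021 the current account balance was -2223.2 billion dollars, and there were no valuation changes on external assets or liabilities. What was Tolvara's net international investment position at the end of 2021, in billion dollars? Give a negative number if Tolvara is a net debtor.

With no valuation effects, change in NIIP = current account = -2223.2
End-of-year NIIP = -3206.9 + (-2223.2) = -5430.1

-5430.1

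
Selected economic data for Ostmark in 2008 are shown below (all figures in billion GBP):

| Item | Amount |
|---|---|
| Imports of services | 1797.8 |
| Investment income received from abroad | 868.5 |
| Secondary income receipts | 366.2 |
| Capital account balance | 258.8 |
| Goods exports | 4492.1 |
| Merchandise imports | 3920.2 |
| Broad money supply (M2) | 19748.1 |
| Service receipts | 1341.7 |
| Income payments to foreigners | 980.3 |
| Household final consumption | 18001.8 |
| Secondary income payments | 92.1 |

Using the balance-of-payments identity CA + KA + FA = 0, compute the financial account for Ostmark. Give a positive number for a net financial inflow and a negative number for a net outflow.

Goods balance = 4492.1 - 3920.2 = 571.9
Services balance = 1341.7 - 1797.8 = -456.1
Trade balance (goods + services) = 571.9 + (-456.1) = 115.8
Net primary income = 868.5 - 980.3 = -111.8
Net secondary income = 366.2 - 92.1 = 274.1
Current account = 115.8 + (-111.8) + 274.1 = 278.1
Financial account = -(278.1 + 258.8) = -536.9

-536.9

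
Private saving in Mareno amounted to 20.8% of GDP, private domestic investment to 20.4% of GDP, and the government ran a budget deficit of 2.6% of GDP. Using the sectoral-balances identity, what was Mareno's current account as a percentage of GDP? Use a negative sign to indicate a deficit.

By the sectoral-balances identity, CA = (S_private - I) + (T - G).
Private balance = 20.8 - 20.4 = 0.4
Government balance (T - G) = -2.6
CA = 0.4 + (-2.6) = -2.2

-2.2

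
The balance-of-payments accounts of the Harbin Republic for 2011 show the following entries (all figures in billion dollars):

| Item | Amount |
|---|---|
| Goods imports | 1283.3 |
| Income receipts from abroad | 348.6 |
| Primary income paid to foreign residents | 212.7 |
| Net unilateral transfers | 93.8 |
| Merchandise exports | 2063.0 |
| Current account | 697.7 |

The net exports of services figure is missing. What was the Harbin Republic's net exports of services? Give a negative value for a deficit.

Current account = goods balance + services balance + net primary income + net secondary income
Sum of the known components = 1009.4
Net exports of services = CA - (known components) = 697.7 - 1009.4 = -311.7

-311.7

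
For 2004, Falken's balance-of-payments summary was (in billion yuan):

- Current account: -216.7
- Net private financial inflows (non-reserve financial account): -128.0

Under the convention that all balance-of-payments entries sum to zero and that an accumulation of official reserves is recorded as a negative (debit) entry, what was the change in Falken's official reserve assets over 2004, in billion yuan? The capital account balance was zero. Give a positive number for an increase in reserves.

Official reserve transactions balance = -((-216.7) + (-128.0)) = 344.7
An accumulation of reserves is recorded as a debit (negative entry), so the change in the stock of reserves is the negative of that balance.
Change in official reserves = -(344.7) = -344.7

-344.7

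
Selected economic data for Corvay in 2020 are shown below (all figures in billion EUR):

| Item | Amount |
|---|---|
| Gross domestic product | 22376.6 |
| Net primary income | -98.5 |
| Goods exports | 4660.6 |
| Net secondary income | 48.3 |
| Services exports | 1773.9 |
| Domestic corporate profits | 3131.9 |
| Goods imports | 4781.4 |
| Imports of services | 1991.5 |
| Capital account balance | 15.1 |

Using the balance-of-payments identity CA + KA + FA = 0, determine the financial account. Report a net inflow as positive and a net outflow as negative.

373.5

Goods balance = 4660.6 - 4781.4 = -120.8
Services balance = 1773.9 - 1991.5 = -217.6
Trade balance (goods + services) = -120.8 + (-217.6) = -338.4
Net primary income = -98.5
Net secondary income = 48.3
Current account = -338.4 + (-98.5) + 48.3 = -388.6
Financial account = -(-388.6 + 15.1) = 373.5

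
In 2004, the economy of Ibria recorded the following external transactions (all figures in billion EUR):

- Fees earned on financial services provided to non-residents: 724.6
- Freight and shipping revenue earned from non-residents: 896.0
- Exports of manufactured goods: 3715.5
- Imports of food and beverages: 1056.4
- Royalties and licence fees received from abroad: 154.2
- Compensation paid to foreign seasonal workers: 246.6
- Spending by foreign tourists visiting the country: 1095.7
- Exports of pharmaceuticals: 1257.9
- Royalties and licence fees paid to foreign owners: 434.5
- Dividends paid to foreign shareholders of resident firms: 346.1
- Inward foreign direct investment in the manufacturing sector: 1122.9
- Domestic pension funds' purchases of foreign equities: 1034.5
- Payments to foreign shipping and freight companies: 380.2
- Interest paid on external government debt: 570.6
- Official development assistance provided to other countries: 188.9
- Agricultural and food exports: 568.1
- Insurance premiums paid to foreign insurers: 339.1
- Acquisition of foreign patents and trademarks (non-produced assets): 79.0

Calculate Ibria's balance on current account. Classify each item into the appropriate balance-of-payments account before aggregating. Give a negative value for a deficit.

Goods: -1056.4 + 1257.9 + 568.1 + 3715.5 = 4485.1
Services: 154.2 - 380.2 + 724.6 - 339.1 + 896.0 - 434.5 + 1095.7 = 1716.7
Primary income: -346.1 - 570.6 - 246.6 = -1163.3
Secondary income: -188.9
Current account = 4485.1 + 1716.7 + (-1163.3) + (-188.9) = 4849.6
(Excluded from the current account — financial account: inward foreign direct investment in the manufacturing sector 1122.9, domestic pension funds' purchases of foreign equities 1034.5; capital account: acquisition of foreign patents and trademarks (non-produced assets) 79.0.)

4849.6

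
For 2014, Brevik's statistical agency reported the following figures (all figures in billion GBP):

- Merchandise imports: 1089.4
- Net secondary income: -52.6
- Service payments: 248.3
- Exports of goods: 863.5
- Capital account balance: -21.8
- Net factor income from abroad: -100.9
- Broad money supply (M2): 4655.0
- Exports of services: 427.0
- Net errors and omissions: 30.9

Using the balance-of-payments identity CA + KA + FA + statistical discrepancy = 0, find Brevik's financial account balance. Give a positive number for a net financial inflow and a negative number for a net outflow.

Goods balance = 863.5 - 1089.4 = -225.9
Services balance = 427.0 - 248.3 = 178.7
Trade balance (goods + services) = -225.9 + 178.7 = -47.2
Net primary income = -100.9
Net secondary income = -52.6
Current account = -47.2 + (-100.9) + (-52.6) = -200.7
Financial account = -(-200.7 + (-21.8) + 30.9) = 191.6

191.6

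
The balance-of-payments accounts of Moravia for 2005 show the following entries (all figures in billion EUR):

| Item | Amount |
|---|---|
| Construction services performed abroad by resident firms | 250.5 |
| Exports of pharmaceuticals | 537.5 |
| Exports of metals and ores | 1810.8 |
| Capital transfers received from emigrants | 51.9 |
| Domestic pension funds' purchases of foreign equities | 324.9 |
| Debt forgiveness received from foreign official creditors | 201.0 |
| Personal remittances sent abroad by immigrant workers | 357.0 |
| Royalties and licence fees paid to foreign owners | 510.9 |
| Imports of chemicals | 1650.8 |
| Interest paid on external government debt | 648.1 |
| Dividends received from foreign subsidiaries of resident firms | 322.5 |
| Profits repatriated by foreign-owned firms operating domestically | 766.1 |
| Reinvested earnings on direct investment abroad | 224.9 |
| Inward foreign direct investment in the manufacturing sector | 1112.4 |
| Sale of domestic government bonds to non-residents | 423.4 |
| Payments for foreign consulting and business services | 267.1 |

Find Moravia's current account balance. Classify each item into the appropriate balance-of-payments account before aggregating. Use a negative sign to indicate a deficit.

-1053.8

Goods: -1650.8 + 1810.8 + 537.5 = 697.5
Services: -510.9 - 267.1 + 250.5 = -527.5
Primary income: 224.9 + 322.5 - 766.1 - 648.1 = -866.8
Secondary income: -357.0
Current account = 697.5 + (-527.5) + (-866.8) + (-357.0) = -1053.8
(Excluded from the current account — capital account: capital transfers received from emigrants 51.9, debt forgiveness received from foreign official creditors 201.0; financial account: domestic pension funds' purchases of foreign equities 324.9, inward foreign direct investment in the manufacturing sector 1112.4, sale of domestic government bonds to non-residents 423.4.)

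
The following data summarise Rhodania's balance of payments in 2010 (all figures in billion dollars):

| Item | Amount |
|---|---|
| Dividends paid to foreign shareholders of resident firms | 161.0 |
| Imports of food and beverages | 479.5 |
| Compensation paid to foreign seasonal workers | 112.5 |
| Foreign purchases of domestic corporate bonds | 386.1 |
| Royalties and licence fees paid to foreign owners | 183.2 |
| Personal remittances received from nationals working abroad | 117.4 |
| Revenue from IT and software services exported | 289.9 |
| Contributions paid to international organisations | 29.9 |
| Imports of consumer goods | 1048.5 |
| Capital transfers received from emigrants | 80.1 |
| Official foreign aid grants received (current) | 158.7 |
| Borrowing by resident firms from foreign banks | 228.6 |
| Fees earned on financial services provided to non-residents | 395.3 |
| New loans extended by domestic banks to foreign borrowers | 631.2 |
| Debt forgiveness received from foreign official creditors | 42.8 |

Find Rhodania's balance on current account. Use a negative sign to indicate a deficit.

Goods: -479.5 - 1048.5 = -1528.0
Services: -183.2 + 289.9 + 395.3 = 502.0
Primary income: -112.5 - 161.0 = -273.5
Secondary income: 158.7 - 29.9 + 117.4 = 246.2
Current account = (-1528.0) + 502.0 + (-273.5) + 246.2 = -1053.3
(Excluded from the current account — financial account: foreign purchases of domestic corporate bonds 386.1, borrowing by resident firms from foreign banks 228.6, new loans extended by domestic banks to foreign borrowers 631.2; capital account: capital transfers received from emigrants 80.1, debt forgiveness received from foreign official creditors 42.8.)

-1053.3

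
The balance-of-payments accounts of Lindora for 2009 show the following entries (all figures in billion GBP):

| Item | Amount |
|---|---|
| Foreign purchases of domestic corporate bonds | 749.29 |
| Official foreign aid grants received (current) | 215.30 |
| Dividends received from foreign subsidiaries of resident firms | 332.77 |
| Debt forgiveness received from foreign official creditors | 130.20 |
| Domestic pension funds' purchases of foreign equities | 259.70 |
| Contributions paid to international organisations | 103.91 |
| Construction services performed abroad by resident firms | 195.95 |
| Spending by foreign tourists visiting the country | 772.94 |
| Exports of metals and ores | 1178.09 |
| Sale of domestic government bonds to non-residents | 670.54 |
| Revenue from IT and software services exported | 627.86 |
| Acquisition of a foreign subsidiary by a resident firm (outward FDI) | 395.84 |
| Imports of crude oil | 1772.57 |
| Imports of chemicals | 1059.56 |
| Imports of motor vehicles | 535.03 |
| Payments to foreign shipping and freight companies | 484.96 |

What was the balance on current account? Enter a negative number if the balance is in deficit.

Goods: -1059.56 - 535.03 - 1772.57 + 1178.09 = -2189.07
Services: 195.95 - 484.96 + 772.94 + 627.86 = 1111.79
Primary income: 332.77
Secondary income: 215.30 - 103.91 = 111.39
Current account = (-2189.07) + 1111.79 + 332.77 + 111.39 = -633.12
(Excluded from the current account — financial account: foreign purchases of domestic corporate bonds 749.29, domestic pension funds' purchases of foreign equities 259.70, sale of domestic government bonds to non-residents 670.54, acquisition of a foreign subsidiary by a resident firm (outward FDI) 395.84; capital account: debt forgiveness received from foreign official creditors 130.20.)

-633.12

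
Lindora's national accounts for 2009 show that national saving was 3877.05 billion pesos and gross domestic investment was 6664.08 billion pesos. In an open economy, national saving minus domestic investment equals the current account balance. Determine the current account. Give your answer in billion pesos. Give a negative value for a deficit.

-2787.03

S - I = CA (net lending to the rest of the world).
CA = S - I = 3877.05 - 6664.08 = -2787.03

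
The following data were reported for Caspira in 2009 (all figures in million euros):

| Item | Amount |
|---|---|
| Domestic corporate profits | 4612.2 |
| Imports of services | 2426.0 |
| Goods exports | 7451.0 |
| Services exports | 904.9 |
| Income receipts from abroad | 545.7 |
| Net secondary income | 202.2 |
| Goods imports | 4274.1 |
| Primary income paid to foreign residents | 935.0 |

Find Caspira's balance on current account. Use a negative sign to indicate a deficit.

1468.7

Goods balance = 7451.0 - 4274.1 = 3176.9
Services balance = 904.9 - 2426.0 = -1521.1
Trade balance (goods + services) = 3176.9 + (-1521.1) = 1655.8
Net primary income = 545.7 - 935.0 = -389.3
Net secondary income = 202.2
Current account = 1655.8 + (-389.3) + 202.2 = 1468.7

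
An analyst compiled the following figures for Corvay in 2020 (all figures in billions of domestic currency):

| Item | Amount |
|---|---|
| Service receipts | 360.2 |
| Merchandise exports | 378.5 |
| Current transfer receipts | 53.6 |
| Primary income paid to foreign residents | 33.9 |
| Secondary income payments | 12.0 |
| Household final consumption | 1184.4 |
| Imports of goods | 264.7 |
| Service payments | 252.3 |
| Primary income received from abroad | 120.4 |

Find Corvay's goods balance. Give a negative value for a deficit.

113.8

Goods balance = 378.5 - 264.7 = 113.8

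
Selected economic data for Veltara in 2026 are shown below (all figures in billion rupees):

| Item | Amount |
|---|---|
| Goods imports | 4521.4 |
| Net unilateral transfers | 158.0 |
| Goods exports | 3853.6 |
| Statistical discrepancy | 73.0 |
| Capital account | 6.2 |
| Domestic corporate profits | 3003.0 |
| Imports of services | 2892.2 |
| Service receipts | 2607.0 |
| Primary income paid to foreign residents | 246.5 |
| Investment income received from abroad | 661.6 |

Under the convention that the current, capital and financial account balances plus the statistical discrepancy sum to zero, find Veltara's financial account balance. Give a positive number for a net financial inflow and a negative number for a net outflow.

300.7

Goods balance = 3853.6 - 4521.4 = -667.8
Services balance = 2607.0 - 2892.2 = -285.2
Trade balance (goods + services) = -667.8 + (-285.2) = -953.0
Net primary income = 661.6 - 246.5 = 415.1
Net secondary income = 158.0
Current account = -953.0 + 415.1 + 158.0 = -379.9
Financial account = -(-379.9 + 6.2 + 73.0) = 300.7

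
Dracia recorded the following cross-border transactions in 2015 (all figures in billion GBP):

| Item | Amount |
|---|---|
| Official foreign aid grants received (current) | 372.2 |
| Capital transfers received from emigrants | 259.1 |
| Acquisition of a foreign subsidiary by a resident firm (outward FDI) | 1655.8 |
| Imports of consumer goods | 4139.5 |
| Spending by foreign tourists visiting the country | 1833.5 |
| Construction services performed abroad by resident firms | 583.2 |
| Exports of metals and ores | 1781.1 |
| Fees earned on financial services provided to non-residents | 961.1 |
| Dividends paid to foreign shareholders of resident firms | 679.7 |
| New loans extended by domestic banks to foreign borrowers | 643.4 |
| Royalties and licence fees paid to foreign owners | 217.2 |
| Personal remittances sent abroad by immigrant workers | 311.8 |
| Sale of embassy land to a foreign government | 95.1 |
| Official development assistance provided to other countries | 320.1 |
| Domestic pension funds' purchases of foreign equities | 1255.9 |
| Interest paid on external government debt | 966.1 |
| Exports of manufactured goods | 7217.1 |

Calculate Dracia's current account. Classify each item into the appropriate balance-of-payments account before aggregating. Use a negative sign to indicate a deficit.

Goods: -4139.5 + 1781.1 + 7217.1 = 4858.7
Services: 1833.5 + 961.1 - 217.2 + 583.2 = 3160.6
Primary income: -966.1 - 679.7 = -1645.8
Secondary income: -311.8 + 372.2 - 320.1 = -259.7
Current account = 4858.7 + 3160.6 + (-1645.8) + (-259.7) = 6113.8
(Excluded from the current account — capital account: capital transfers received from emigrants 259.1, sale of embassy land to a foreign government 95.1; financial account: acquisition of a foreign subsidiary by a resident firm (outward FDI) 1655.8, new loans extended by domestic banks to foreign borrowers 643.4, domestic pension funds' purchases of foreign equities 1255.9.)

6113.8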